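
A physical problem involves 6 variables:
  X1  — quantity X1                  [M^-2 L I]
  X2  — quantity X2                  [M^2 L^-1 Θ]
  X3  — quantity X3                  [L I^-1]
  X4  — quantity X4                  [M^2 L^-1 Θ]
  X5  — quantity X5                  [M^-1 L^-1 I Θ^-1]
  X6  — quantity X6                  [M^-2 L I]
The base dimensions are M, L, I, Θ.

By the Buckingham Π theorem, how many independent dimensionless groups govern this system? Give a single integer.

Write exponents as rows M,L,I,Θ / cols X1,X2,X3,X4,X5,X6:
  M: [-2  2  0  2 -1 -2]
  L: [ 1 -1  1 -1 -1  1]
  I: [ 1  0 -1  0  1  1]
  Θ: [ 0  1  0  1 -1  0]
RREF → pivots at {X1,X2,X3} ⇒ r = 3
Π count = n − r = 6 − 3 = 3

3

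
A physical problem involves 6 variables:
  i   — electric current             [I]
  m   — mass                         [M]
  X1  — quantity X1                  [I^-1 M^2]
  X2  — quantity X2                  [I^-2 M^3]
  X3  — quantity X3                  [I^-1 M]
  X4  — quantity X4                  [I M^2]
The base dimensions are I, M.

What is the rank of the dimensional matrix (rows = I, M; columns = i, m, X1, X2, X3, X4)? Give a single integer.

Exponent matrix [I,M] × [i,m,X1,X2,X3,X4]:
  I: [ 1  0 -1 -2 -1  1]
  M: [ 0  1  2  3  1  2]
RREF → pivots at {i,m} ⇒ r = 2

2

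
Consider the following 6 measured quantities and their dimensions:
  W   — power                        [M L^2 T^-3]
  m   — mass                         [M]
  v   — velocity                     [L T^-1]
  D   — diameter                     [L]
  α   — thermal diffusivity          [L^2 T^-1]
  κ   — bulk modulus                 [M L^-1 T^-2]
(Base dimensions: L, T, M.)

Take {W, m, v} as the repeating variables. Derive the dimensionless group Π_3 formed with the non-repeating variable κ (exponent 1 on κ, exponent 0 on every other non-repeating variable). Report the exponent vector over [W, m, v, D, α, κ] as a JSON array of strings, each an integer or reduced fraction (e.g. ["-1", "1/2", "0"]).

["-3", "2", "7", "0", "0", "1"]

Write exponents as rows L,T,M / cols W,m,v,D,α,κ:
  L: [ 2  0  1  1  2 -1]
  T: [-3  0 -1  0 -1 -2]
  M: [ 1  1  0  0  0  1]
RREF → pivots at {W,m,v} ⇒ r = 3
Repeat: W,m,v; free: D,α,κ
RREF:
  r0: [   1    0    0   -1   -1    3]
  r1: [   0    1    0    1    1   -2]
  r2: [   0    0    1    3    4   -7]
Fix exponent of κ at 1, D at 0, α at 0; solve each RREF row for its pivot's exponent:
  r0: exp(W) + (3)·1 = 0 ⇒ exp(W) = -3
  r1: exp(m) + (-2)·1 = 0 ⇒ exp(m) = 2
  r2: exp(v) + (-7)·1 = 0 ⇒ exp(v) = 7
Π_3 = W^-3 · m^2 · v^7 · κ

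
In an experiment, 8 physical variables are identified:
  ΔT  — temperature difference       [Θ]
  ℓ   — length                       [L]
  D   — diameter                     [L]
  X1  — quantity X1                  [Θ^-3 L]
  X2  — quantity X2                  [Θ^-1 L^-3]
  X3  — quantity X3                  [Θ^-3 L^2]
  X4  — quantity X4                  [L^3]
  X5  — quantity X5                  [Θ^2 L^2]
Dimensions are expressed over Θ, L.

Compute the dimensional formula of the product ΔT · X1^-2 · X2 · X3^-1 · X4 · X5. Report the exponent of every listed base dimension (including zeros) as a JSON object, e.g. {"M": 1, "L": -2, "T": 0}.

{"Θ": 11, "L": -2}

Exponent matrix [Θ,L] × [ΔT,ℓ,D,X1,X2,X3,X4,X5]:
  Θ: [ 1  0  0 -3 -1 -3  0  2]
  L: [ 0  1  1  1 -3  2  3  2]
  [Θ]: (1)·1+(-2)·-3+(1)·-1+(-1)·-3+(1)·0+(1)·2 = 11
  [L]: (1)·0+(-2)·1+(1)·-3+(-1)·2+(1)·3+(1)·2 = -2
⇒ Θ^11 L^-2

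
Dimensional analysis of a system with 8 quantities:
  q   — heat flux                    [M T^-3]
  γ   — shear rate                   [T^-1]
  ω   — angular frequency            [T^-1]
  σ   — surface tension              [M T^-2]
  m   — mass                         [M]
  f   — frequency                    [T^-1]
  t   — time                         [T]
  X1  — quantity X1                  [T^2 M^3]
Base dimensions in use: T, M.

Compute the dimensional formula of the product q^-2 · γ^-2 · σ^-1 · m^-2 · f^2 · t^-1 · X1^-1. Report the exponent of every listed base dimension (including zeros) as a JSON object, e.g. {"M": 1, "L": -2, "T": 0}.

Dimensional matrix (T×M by q×γ×ω×σ×m×f×t×X1):
  T: [-3 -1 -1 -2  0 -1  1  2]
  M: [ 1  0  0  1  1  0  0  3]
  [T]: (-2)·-3+(-2)·-1+(-1)·-2+(-2)·0+(2)·-1+(-1)·1+(-1)·2 = 5
  [M]: (-2)·1+(-2)·0+(-1)·1+(-2)·1+(2)·0+(-1)·0+(-1)·3 = -8
⇒ T^5 M^-8

{"T": 5, "M": -8}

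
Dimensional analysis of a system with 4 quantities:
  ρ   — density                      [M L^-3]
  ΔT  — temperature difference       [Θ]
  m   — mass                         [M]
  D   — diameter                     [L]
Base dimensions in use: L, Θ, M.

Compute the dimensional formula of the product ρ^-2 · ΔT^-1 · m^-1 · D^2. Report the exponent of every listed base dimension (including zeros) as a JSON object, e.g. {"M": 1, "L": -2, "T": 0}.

Dimensional matrix (L×Θ×M by ρ×ΔT×m×D):
  L: [-3  0  0  1]
  Θ: [ 0  1  0  0]
  M: [ 1  0  1  0]
  [L]: (-2)·-3+(-1)·0+(-1)·0+(2)·1 = 8
  [Θ]: (-2)·0+(-1)·1+(-1)·0+(2)·0 = -1
  [M]: (-2)·1+(-1)·0+(-1)·1+(2)·0 = -3
⇒ L^8 Θ^-1 M^-3

{"L": 8, "Θ": -1, "M": -3}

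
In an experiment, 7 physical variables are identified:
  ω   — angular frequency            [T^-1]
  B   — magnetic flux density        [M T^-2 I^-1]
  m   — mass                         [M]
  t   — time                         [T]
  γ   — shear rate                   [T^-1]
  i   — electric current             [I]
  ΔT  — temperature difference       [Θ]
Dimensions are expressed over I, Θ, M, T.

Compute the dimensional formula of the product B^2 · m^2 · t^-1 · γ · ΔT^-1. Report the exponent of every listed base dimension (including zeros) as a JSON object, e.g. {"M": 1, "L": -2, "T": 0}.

{"I": -2, "Θ": -1, "M": 4, "T": -6}

Dimensional matrix (I×Θ×M×T by ω×B×m×t×γ×i×ΔT):
  I: [ 0 -1  0  0  0  1  0]
  Θ: [ 0  0  0  0  0  0  1]
  M: [ 0  1  1  0  0  0  0]
  T: [-1 -2  0  1 -1  0  0]
  [I]: (2)·-1+(2)·0+(-1)·0+(1)·0+(-1)·0 = -2
  [Θ]: (2)·0+(2)·0+(-1)·0+(1)·0+(-1)·1 = -1
  [M]: (2)·1+(2)·1+(-1)·0+(1)·0+(-1)·0 = 4
  [T]: (2)·-2+(2)·0+(-1)·1+(1)·-1+(-1)·0 = -6
⇒ I^-2 Θ^-1 M^4 T^-6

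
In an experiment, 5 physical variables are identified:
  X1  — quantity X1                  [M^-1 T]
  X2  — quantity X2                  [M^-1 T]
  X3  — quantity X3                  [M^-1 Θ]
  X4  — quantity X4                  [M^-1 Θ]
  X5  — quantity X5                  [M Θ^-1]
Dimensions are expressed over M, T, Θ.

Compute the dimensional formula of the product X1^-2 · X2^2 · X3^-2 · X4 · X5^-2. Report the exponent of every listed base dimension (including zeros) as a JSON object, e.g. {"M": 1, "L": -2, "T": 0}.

Write exponents as rows M,T,Θ / cols X1,X2,X3,X4,X5:
  M: [-1 -1 -1 -1  1]
  T: [ 1  1  0  0  0]
  Θ: [ 0  0  1  1 -1]
  [M]: (-2)·-1+(2)·-1+(-2)·-1+(1)·-1+(-2)·1 = -1
  [T]: (-2)·1+(2)·1+(-2)·0+(1)·0+(-2)·0 = 0
  [Θ]: (-2)·0+(2)·0+(-2)·1+(1)·1+(-2)·-1 = 1
⇒ M^-1 Θ

{"M": -1, "T": 0, "Θ": 1}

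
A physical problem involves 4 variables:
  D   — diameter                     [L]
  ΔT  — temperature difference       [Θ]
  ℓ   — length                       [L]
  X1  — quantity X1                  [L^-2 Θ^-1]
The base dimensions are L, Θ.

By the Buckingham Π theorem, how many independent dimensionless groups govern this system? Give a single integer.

2

Dimensional matrix (L×Θ by D×ΔT×ℓ×X1):
  L: [ 1  0  1 -2]
  Θ: [ 0  1  0 -1]
Row reduction gives pivot columns D,ΔT; rank = 2
n=4, r=2 ⇒ 2 dimensionless groups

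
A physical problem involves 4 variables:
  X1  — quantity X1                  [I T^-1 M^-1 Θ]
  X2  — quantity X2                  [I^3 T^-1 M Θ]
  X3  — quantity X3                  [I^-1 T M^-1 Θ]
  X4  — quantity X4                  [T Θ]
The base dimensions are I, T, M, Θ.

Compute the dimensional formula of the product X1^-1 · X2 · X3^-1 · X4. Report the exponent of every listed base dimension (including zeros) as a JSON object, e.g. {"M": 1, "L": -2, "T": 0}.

Write exponents as rows I,T,M,Θ / cols X1,X2,X3,X4:
  I: [ 1  3 -1  0]
  T: [-1 -1  1  1]
  M: [-1  1 -1  0]
  Θ: [ 1  1  1  1]
  [I]: (-1)·1+(1)·3+(-1)·-1+(1)·0 = 3
  [T]: (-1)·-1+(1)·-1+(-1)·1+(1)·1 = 0
  [M]: (-1)·-1+(1)·1+(-1)·-1+(1)·0 = 3
  [Θ]: (-1)·1+(1)·1+(-1)·1+(1)·1 = 0
⇒ I^3 M^3

{"I": 3, "T": 0, "M": 3, "Θ": 0}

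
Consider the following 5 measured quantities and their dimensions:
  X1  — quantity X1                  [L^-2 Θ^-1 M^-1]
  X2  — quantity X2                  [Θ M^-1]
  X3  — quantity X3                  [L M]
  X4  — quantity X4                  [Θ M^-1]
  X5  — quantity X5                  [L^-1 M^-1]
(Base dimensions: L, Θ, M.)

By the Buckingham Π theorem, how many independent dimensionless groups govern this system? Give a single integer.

3

Exponent matrix [L,Θ,M] × [X1,X2,X3,X4,X5]:
  L: [-2  0  1  0 -1]
  Θ: [-1  1  0  1  0]
  M: [-1 -1  1 -1 -1]
RREF → pivots at {X1,X2} ⇒ r = 2
Π count = n − r = 5 − 2 = 3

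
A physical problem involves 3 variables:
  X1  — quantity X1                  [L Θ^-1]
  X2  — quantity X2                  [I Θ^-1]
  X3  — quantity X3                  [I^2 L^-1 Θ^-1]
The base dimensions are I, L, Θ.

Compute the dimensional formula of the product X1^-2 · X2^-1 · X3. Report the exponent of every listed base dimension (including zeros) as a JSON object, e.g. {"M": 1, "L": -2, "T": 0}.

{"I": 1, "L": -3, "Θ": 2}

Write exponents as rows I,L,Θ / cols X1,X2,X3:
  I: [ 0  1  2]
  L: [ 1  0 -1]
  Θ: [-1 -1 -1]
  [I]: (-2)·0+(-1)·1+(1)·2 = 1
  [L]: (-2)·1+(-1)·0+(1)·-1 = -3
  [Θ]: (-2)·-1+(-1)·-1+(1)·-1 = 2
⇒ I L^-3 Θ^2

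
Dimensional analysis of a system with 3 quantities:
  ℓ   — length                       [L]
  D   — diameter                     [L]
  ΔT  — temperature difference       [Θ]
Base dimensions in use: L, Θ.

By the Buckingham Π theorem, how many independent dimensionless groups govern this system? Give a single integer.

1

Exponent matrix [L,Θ] × [ℓ,D,ΔT]:
  L: [ 1  1  0]
  Θ: [ 0  0  1]
Row reduction gives pivot columns ℓ,ΔT; rank = 2
3 vars − rank 2 = 1 Π group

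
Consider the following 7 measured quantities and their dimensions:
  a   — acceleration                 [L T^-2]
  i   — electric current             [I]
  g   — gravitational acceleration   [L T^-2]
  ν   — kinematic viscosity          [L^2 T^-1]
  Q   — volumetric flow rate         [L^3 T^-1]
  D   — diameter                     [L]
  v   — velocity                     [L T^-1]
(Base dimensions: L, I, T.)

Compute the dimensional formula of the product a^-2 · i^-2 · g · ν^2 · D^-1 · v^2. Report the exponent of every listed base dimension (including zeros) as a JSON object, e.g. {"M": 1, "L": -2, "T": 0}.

{"L": 4, "I": -2, "T": -2}

Exponent matrix [L,I,T] × [a,i,g,ν,Q,D,v]:
  L: [ 1  0  1  2  3  1  1]
  I: [ 0  1  0  0  0  0  0]
  T: [-2  0 -2 -1 -1  0 -1]
  [L]: (-2)·1+(-2)·0+(1)·1+(2)·2+(-1)·1+(2)·1 = 4
  [I]: (-2)·0+(-2)·1+(1)·0+(2)·0+(-1)·0+(2)·0 = -2
  [T]: (-2)·-2+(-2)·0+(1)·-2+(2)·-1+(-1)·0+(2)·-1 = -2
⇒ L^4 I^-2 T^-2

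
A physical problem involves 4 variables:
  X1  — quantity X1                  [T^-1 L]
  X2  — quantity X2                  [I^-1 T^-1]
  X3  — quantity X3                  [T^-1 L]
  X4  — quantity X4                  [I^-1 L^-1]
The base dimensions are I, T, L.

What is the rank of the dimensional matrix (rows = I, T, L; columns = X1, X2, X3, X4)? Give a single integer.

2

Write exponents as rows I,T,L / cols X1,X2,X3,X4:
  I: [ 0 -1  0 -1]
  T: [-1 -1 -1  0]
  L: [ 1  0  1 -1]
Row reduction gives pivot columns X1,X2; rank = 2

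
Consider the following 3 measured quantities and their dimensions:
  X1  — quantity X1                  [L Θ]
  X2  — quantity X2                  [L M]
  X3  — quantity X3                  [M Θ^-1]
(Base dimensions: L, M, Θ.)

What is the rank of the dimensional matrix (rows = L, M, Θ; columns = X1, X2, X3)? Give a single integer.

2

Dimensional matrix (L×M×Θ by X1×X2×X3):
  L: [ 1  1  0]
  M: [ 0  1  1]
  Θ: [ 1  0 -1]
Echelon form has 2 nonzero rows (pivots: X1,X2)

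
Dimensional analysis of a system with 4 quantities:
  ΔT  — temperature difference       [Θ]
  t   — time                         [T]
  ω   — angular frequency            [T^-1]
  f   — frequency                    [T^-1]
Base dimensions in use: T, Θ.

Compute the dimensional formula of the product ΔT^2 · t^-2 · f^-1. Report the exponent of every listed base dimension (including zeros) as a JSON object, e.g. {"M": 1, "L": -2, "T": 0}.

Exponent matrix [T,Θ] × [ΔT,t,ω,f]:
  T: [ 0  1 -1 -1]
  Θ: [ 1  0  0  0]
  [T]: (2)·0+(-2)·1+(-1)·-1 = -1
  [Θ]: (2)·1+(-2)·0+(-1)·0 = 2
⇒ T^-1 Θ^2

{"T": -1, "Θ": 2}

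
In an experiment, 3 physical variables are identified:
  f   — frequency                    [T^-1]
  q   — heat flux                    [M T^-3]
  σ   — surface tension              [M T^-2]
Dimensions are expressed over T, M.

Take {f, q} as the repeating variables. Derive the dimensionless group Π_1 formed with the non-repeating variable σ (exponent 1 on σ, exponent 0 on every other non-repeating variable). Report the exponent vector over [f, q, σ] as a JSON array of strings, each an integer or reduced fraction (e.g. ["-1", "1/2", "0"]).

Exponent matrix [T,M] × [f,q,σ]:
  T: [-1 -3 -2]
  M: [ 0  1  1]
RREF → pivots at {f,q} ⇒ r = 2
Pivot set = {f,q}, free = {σ}
RREF:
  r0: [   1    0   -1]
  r1: [   0    1    1]
Fix exponent of σ at 1; solve each RREF row for its pivot's exponent:
  r0: exp(f) + (-1)·1 = 0 ⇒ exp(f) = 1
  r1: exp(q) + (1)·1 = 0 ⇒ exp(q) = -1
Π_1 = f · q^-1 · σ

["1", "-1", "1"]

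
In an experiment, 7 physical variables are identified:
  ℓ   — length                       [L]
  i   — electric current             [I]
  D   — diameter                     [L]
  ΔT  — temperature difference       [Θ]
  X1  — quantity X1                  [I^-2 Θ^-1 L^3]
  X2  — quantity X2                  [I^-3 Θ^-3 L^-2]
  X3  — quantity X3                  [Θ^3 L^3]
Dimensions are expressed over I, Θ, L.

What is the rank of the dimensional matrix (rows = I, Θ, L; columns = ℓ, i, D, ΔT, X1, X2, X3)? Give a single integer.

3

Dimensional matrix (I×Θ×L by ℓ×i×D×ΔT×X1×X2×X3):
  I: [ 0  1  0  0 -2 -3  0]
  Θ: [ 0  0  0  1 -1 -3  3]
  L: [ 1  0  1  0  3 -2  3]
Echelon form has 3 nonzero rows (pivots: ℓ,i,ΔT)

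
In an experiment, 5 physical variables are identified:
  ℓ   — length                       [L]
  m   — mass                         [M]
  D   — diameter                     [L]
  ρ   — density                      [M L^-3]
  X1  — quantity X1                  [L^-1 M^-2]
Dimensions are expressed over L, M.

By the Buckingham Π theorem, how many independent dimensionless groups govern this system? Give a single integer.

Write exponents as rows L,M / cols ℓ,m,D,ρ,X1:
  L: [ 1  0  1 -3 -1]
  M: [ 0  1  0  1 -2]
Echelon form has 2 nonzero rows (pivots: ℓ,m)
n=5, r=2 ⇒ 3 dimensionless groups

3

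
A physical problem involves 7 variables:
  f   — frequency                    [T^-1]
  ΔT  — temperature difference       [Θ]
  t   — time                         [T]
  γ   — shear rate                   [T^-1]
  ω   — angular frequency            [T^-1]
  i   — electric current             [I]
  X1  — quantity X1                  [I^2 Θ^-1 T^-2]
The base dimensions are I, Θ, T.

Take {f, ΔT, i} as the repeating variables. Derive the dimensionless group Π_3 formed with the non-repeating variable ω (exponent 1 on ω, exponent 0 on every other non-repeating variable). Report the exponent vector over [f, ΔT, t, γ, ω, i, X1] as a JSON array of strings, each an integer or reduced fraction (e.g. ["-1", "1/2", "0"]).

["-1", "0", "0", "0", "1", "0", "0"]

Write exponents as rows I,Θ,T / cols f,ΔT,t,γ,ω,i,X1:
  I: [ 0  0  0  0  0  1  2]
  Θ: [ 0  1  0  0  0  0 -1]
  T: [-1  0  1 -1 -1  0 -2]
RREF → pivots at {f,ΔT,i} ⇒ r = 3
Repeat: f,ΔT,i; free: t,γ,ω,X1
RREF:
  r0: [   1    0   -1    1    1    0    2]
  r1: [   0    1    0    0    0    0   -1]
  r2: [   0    0    0    0    0    1    2]
Fix exponent of ω at 1, t at 0, γ at 0, X1 at 0; solve each RREF row for its pivot's exponent:
  r0: exp(f) + (1)·1 = 0 ⇒ exp(f) = -1
  r1: exp(ΔT) + (0)·1 = 0 ⇒ exp(ΔT) = 0
  r2: exp(i) + (0)·1 = 0 ⇒ exp(i) = 0
Π_3 = f^-1 · ω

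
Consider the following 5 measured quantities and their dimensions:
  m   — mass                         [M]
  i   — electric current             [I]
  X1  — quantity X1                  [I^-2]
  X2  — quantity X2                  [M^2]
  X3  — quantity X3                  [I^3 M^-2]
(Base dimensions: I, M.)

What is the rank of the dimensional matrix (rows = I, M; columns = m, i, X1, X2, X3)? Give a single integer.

Write exponents as rows I,M / cols m,i,X1,X2,X3:
  I: [ 0  1 -2  0  3]
  M: [ 1  0  0  2 -2]
Row reduction gives pivot columns m,i; rank = 2

2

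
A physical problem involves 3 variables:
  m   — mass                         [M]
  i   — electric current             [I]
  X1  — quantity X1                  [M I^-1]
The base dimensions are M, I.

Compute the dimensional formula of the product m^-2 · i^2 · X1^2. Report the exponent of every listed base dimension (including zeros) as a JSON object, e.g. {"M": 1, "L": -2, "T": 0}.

{"M": 0, "I": 0}

Exponent matrix [M,I] × [m,i,X1]:
  M: [ 1  0  1]
  I: [ 0  1 -1]
  [M]: (-2)·1+(2)·0+(2)·1 = 0
  [I]: (-2)·0+(2)·1+(2)·-1 = 0
⇒ 1 (dimensionless)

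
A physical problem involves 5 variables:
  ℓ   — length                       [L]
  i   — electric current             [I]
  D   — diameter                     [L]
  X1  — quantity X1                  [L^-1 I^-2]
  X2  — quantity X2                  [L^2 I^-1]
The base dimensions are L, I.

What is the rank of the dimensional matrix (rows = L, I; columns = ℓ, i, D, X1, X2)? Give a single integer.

2

Exponent matrix [L,I] × [ℓ,i,D,X1,X2]:
  L: [ 1  0  1 -1  2]
  I: [ 0  1  0 -2 -1]
RREF → pivots at {ℓ,i} ⇒ r = 2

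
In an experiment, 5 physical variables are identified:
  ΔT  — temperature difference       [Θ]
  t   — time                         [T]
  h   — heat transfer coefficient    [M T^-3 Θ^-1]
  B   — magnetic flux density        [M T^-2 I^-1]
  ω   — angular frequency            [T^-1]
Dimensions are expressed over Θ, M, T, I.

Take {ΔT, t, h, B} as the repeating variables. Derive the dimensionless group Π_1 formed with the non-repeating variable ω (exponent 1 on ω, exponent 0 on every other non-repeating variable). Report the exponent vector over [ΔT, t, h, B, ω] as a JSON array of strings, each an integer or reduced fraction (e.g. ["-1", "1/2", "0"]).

["0", "1", "0", "0", "1"]

Write exponents as rows Θ,M,T,I / cols ΔT,t,h,B,ω:
  Θ: [ 1  0 -1  0  0]
  M: [ 0  0  1  1  0]
  T: [ 0  1 -3 -2 -1]
  I: [ 0  0  0 -1  0]
RREF → pivots at {ΔT,t,h,B} ⇒ r = 4
Pivot set = {ΔT,t,h,B}, free = {ω}
RREF:
  r0: [   1    0    0    0    0]
  r1: [   0    1    0    0   -1]
  r2: [   0    0    1    0    0]
  r3: [   0    0    0    1    0]
Fix exponent of ω at 1; solve each RREF row for its pivot's exponent:
  r0: exp(ΔT) + (0)·1 = 0 ⇒ exp(ΔT) = 0
  r1: exp(t) + (-1)·1 = 0 ⇒ exp(t) = 1
  r2: exp(h) + (0)·1 = 0 ⇒ exp(h) = 0
  r3: exp(B) + (0)·1 = 0 ⇒ exp(B) = 0
Π_1 = t · ω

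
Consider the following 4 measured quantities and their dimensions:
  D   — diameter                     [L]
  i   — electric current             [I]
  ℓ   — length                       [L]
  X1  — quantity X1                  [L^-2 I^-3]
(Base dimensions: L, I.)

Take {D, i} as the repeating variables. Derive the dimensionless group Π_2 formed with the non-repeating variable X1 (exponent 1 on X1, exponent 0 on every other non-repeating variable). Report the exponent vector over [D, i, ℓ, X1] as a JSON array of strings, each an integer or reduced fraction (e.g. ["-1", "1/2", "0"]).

["2", "3", "0", "1"]

Exponent matrix [L,I] × [D,i,ℓ,X1]:
  L: [ 1  0  1 -2]
  I: [ 0  1  0 -3]
Echelon form has 2 nonzero rows (pivots: D,i)
Pivot set = {D,i}, free = {ℓ,X1}
RREF:
  r0: [   1    0    1   -2]
  r1: [   0    1    0   -3]
Fix exponent of X1 at 1, ℓ at 0; solve each RREF row for its pivot's exponent:
  r0: exp(D) + (-2)·1 = 0 ⇒ exp(D) = 2
  r1: exp(i) + (-3)·1 = 0 ⇒ exp(i) = 3
Π_2 = D^2 · i^3 · X1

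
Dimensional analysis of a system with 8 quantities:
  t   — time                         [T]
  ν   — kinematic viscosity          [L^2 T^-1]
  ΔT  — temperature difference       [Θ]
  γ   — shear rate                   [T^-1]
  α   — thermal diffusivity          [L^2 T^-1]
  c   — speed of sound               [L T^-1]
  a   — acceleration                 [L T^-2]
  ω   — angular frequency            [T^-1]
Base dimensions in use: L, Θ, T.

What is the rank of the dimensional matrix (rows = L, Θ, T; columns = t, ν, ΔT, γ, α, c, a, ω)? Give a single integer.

Dimensional matrix (L×Θ×T by t×ν×ΔT×γ×α×c×a×ω):
  L: [ 0  2  0  0  2  1  1  0]
  Θ: [ 0  0  1  0  0  0  0  0]
  T: [ 1 -1  0 -1 -1 -1 -2 -1]
Row reduction gives pivot columns t,ν,ΔT; rank = 3

3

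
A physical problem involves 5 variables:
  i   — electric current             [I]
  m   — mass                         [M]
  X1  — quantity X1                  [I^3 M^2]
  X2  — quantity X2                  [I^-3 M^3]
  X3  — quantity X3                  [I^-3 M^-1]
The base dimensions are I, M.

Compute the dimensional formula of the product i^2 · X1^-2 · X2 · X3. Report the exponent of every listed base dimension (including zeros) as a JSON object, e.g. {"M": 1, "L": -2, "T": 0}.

{"I": -10, "M": -2}

Exponent matrix [I,M] × [i,m,X1,X2,X3]:
  I: [ 1  0  3 -3 -3]
  M: [ 0  1  2  3 -1]
  [I]: (2)·1+(-2)·3+(1)·-3+(1)·-3 = -10
  [M]: (2)·0+(-2)·2+(1)·3+(1)·-1 = -2
⇒ I^-10 M^-2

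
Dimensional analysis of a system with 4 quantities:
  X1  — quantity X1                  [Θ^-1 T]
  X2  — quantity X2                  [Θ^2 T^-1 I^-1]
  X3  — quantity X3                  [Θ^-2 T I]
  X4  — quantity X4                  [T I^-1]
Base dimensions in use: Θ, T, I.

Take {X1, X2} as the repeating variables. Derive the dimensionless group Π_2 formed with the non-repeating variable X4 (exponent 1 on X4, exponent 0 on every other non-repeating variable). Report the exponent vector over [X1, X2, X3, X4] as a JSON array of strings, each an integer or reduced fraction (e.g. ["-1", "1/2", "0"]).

Exponent matrix [Θ,T,I] × [X1,X2,X3,X4]:
  Θ: [-1  2 -2  0]
  T: [ 1 -1  1  1]
  I: [ 0 -1  1 -1]
Echelon form has 2 nonzero rows (pivots: X1,X2)
Pivot set = {X1,X2}, free = {X3,X4}
RREF:
  r0: [   1    0    0    2]
  r1: [   0    1   -1    1]
  r2: [   0    0    0    0]
Fix exponent of X4 at 1, X3 at 0; solve each RREF row for its pivot's exponent:
  r0: exp(X1) + (2)·1 = 0 ⇒ exp(X1) = -2
  r1: exp(X2) + (1)·1 = 0 ⇒ exp(X2) = -1
Π_2 = X1^-2 · X2^-1 · X4

["-2", "-1", "0", "1"]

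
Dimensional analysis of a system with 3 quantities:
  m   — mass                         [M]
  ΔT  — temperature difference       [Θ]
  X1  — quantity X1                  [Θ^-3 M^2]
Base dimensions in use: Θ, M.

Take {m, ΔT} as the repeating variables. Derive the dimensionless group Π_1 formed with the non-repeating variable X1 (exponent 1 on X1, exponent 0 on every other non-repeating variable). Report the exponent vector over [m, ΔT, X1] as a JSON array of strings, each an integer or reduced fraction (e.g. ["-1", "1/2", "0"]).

Exponent matrix [Θ,M] × [m,ΔT,X1]:
  Θ: [ 0  1 -3]
  M: [ 1  0  2]
RREF → pivots at {m,ΔT} ⇒ r = 2
Repeat: m,ΔT; free: X1
RREF:
  r0: [   1    0    2]
  r1: [   0    1   -3]
Fix exponent of X1 at 1; solve each RREF row for its pivot's exponent:
  r0: exp(m) + (2)·1 = 0 ⇒ exp(m) = -2
  r1: exp(ΔT) + (-3)·1 = 0 ⇒ exp(ΔT) = 3
Π_1 = m^-2 · ΔT^3 · X1

["-2", "3", "1"]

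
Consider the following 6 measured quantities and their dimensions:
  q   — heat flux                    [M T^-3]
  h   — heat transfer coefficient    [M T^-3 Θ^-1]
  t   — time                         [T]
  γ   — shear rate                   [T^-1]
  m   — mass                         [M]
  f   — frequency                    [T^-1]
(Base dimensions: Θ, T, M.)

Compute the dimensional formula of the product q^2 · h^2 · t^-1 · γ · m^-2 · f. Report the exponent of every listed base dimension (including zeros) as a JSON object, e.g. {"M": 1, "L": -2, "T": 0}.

{"Θ": -2, "T": -15, "M": 2}

Exponent matrix [Θ,T,M] × [q,h,t,γ,m,f]:
  Θ: [ 0 -1  0  0  0  0]
  T: [-3 -3  1 -1  0 -1]
  M: [ 1  1  0  0  1  0]
  [Θ]: (2)·0+(2)·-1+(-1)·0+(1)·0+(-2)·0+(1)·0 = -2
  [T]: (2)·-3+(2)·-3+(-1)·1+(1)·-1+(-2)·0+(1)·-1 = -15
  [M]: (2)·1+(2)·1+(-1)·0+(1)·0+(-2)·1+(1)·0 = 2
⇒ Θ^-2 T^-15 M^2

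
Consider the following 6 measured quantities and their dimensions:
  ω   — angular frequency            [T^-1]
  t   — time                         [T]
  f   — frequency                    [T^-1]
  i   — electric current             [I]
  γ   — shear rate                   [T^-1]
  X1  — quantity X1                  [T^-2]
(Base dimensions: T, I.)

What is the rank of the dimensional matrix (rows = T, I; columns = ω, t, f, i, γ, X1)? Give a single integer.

Write exponents as rows T,I / cols ω,t,f,i,γ,X1:
  T: [-1  1 -1  0 -1 -2]
  I: [ 0  0  0  1  0  0]
RREF → pivots at {ω,i} ⇒ r = 2

2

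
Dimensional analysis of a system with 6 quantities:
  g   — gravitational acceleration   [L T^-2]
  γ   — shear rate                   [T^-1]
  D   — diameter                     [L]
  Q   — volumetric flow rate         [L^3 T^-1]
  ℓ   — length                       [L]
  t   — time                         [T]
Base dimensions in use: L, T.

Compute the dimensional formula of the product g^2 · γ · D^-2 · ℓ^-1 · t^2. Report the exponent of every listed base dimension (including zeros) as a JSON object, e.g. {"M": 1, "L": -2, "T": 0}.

Dimensional matrix (L×T by g×γ×D×Q×ℓ×t):
  L: [ 1  0  1  3  1  0]
  T: [-2 -1  0 -1  0  1]
  [L]: (2)·1+(1)·0+(-2)·1+(-1)·1+(2)·0 = -1
  [T]: (2)·-2+(1)·-1+(-2)·0+(-1)·0+(2)·1 = -3
⇒ L^-1 T^-3

{"L": -1, "T": -3}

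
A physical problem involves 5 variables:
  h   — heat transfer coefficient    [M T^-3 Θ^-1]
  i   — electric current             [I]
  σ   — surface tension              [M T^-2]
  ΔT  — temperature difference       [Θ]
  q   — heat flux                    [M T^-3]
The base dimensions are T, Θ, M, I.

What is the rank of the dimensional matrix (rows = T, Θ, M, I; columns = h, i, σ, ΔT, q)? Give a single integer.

4

Exponent matrix [T,Θ,M,I] × [h,i,σ,ΔT,q]:
  T: [-3  0 -2  0 -3]
  Θ: [-1  0  0  1  0]
  M: [ 1  0  1  0  1]
  I: [ 0  1  0  0  0]
RREF → pivots at {h,i,σ,ΔT} ⇒ r = 4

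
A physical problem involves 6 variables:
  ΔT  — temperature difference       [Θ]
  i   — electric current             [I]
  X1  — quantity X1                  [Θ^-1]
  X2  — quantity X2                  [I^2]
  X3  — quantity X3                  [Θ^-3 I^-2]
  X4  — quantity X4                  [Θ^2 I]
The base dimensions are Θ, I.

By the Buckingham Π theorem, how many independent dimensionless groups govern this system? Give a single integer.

Dimensional matrix (Θ×I by ΔT×i×X1×X2×X3×X4):
  Θ: [ 1  0 -1  0 -3  2]
  I: [ 0  1  0  2 -2  1]
Row reduction gives pivot columns ΔT,i; rank = 2
6 vars − rank 2 = 4 Π groups

4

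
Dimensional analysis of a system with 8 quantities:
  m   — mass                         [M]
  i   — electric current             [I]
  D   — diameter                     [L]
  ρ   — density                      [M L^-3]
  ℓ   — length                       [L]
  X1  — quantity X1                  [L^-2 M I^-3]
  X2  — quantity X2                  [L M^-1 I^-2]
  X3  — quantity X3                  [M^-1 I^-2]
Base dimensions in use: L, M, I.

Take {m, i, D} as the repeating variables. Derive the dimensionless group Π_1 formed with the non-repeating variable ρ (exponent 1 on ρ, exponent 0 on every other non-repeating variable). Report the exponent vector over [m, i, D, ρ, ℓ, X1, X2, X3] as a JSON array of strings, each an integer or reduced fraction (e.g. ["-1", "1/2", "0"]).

Dimensional matrix (L×M×I by m×i×D×ρ×ℓ×X1×X2×X3):
  L: [ 0  0  1 -3  1 -2  1  0]
  M: [ 1  0  0  1  0  1 -1 -1]
  I: [ 0  1  0  0  0 -3 -2 -2]
RREF → pivots at {m,i,D} ⇒ r = 3
Pivot set = {m,i,D}, free = {ρ,ℓ,X1,X2,X3}
RREF:
  r0: [   1    0    0    1    0    1   -1   -1]
  r1: [   0    1    0    0    0   -3   -2   -2]
  r2: [   0    0    1   -3    1   -2    1    0]
Fix exponent of ρ at 1, ℓ at 0, X1 at 0, X2 at 0, X3 at 0; solve each RREF row for its pivot's exponent:
  r0: exp(m) + (1)·1 = 0 ⇒ exp(m) = -1
  r1: exp(i) + (0)·1 = 0 ⇒ exp(i) = 0
  r2: exp(D) + (-3)·1 = 0 ⇒ exp(D) = 3
Π_1 = m^-1 · D^3 · ρ

["-1", "0", "3", "1", "0", "0", "0", "0"]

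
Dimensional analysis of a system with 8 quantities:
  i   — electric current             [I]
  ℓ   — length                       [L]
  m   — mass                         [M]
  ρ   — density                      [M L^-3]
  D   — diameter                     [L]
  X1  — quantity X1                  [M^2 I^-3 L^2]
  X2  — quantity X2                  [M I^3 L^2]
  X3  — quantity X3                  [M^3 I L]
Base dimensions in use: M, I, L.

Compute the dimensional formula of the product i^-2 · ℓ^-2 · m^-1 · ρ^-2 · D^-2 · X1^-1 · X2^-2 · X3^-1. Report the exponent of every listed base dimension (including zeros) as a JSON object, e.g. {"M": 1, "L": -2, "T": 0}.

Exponent matrix [M,I,L] × [i,ℓ,m,ρ,D,X1,X2,X3]:
  M: [ 0  0  1  1  0  2  1  3]
  I: [ 1  0  0  0  0 -3  3  1]
  L: [ 0  1  0 -3  1  2  2  1]
  [M]: (-2)·0+(-2)·0+(-1)·1+(-2)·1+(-2)·0+(-1)·2+(-2)·1+(-1)·3 = -10
  [I]: (-2)·1+(-2)·0+(-1)·0+(-2)·0+(-2)·0+(-1)·-3+(-2)·3+(-1)·1 = -6
  [L]: (-2)·0+(-2)·1+(-1)·0+(-2)·-3+(-2)·1+(-1)·2+(-2)·2+(-1)·1 = -5
⇒ M^-10 I^-6 L^-5

{"M": -10, "I": -6, "L": -5}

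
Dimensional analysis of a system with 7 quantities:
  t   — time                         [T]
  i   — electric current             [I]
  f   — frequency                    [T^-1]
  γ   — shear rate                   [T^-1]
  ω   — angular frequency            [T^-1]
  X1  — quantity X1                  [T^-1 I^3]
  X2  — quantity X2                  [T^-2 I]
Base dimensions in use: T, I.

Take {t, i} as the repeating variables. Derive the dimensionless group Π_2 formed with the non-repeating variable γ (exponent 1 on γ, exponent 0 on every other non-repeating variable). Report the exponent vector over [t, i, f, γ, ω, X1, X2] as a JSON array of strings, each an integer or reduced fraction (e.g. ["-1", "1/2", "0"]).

["1", "0", "0", "1", "0", "0", "0"]

Write exponents as rows T,I / cols t,i,f,γ,ω,X1,X2:
  T: [ 1  0 -1 -1 -1 -1 -2]
  I: [ 0  1  0  0  0  3  1]
Row reduction gives pivot columns t,i; rank = 2
Pivot set = {t,i}, free = {f,γ,ω,X1,X2}
RREF:
  r0: [   1    0   -1   -1   -1   -1   -2]
  r1: [   0    1    0    0    0    3    1]
Fix exponent of γ at 1, f at 0, ω at 0, X1 at 0, X2 at 0; solve each RREF row for its pivot's exponent:
  r0: exp(t) + (-1)·1 = 0 ⇒ exp(t) = 1
  r1: exp(i) + (0)·1 = 0 ⇒ exp(i) = 0
Π_2 = t · γ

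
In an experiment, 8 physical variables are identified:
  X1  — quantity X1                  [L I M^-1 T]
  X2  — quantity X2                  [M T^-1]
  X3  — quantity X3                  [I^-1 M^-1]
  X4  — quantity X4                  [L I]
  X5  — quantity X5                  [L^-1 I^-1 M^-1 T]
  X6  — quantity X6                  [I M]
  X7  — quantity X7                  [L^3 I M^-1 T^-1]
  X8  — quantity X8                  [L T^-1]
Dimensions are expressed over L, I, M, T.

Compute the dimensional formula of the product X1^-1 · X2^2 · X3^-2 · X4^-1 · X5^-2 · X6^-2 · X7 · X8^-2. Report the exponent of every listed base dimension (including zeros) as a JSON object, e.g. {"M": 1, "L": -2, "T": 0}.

{"L": 1, "I": 1, "M": 4, "T": -4}

Write exponents as rows L,I,M,T / cols X1,X2,X3,X4,X5,X6,X7,X8:
  L: [ 1  0  0  1 -1  0  3  1]
  I: [ 1  0 -1  1 -1  1  1  0]
  M: [-1  1 -1  0 -1  1 -1  0]
  T: [ 1 -1  0  0  1  0 -1 -1]
  [L]: (-1)·1+(2)·0+(-2)·0+(-1)·1+(-2)·-1+(-2)·0+(1)·3+(-2)·1 = 1
  [I]: (-1)·1+(2)·0+(-2)·-1+(-1)·1+(-2)·-1+(-2)·1+(1)·1+(-2)·0 = 1
  [M]: (-1)·-1+(2)·1+(-2)·-1+(-1)·0+(-2)·-1+(-2)·1+(1)·-1+(-2)·0 = 4
  [T]: (-1)·1+(2)·-1+(-2)·0+(-1)·0+(-2)·1+(-2)·0+(1)·-1+(-2)·-1 = -4
⇒ L I M^4 T^-4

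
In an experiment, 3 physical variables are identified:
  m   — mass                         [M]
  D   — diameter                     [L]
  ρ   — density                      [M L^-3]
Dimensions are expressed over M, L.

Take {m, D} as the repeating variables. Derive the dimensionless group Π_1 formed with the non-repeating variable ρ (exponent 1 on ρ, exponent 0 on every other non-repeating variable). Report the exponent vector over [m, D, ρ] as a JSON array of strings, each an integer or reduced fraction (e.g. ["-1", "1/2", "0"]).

["-1", "3", "1"]

Exponent matrix [M,L] × [m,D,ρ]:
  M: [ 1  0  1]
  L: [ 0  1 -3]
Row reduction gives pivot columns m,D; rank = 2
Repeat: m,D; free: ρ
RREF:
  r0: [   1    0    1]
  r1: [   0    1   -3]
Fix exponent of ρ at 1; solve each RREF row for its pivot's exponent:
  r0: exp(m) + (1)·1 = 0 ⇒ exp(m) = -1
  r1: exp(D) + (-3)·1 = 0 ⇒ exp(D) = 3
Π_1 = m^-1 · D^3 · ρ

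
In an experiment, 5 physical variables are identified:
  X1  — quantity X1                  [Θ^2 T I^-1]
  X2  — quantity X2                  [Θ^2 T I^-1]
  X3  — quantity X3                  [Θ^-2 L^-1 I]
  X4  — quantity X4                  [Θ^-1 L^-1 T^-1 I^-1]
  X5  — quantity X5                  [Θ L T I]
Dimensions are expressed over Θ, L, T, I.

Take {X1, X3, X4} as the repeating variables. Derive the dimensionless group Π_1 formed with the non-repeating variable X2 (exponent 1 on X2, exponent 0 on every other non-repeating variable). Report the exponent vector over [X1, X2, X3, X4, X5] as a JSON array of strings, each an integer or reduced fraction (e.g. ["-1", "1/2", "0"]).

["-1", "1", "0", "0", "0"]

Exponent matrix [Θ,L,T,I] × [X1,X2,X3,X4,X5]:
  Θ: [ 2  2 -2 -1  1]
  L: [ 0  0 -1 -1  1]
  T: [ 1  1  0 -1  1]
  I: [-1 -1  1 -1  1]
Echelon form has 3 nonzero rows (pivots: X1,X3,X4)
Repeat: X1,X3,X4; free: X2,X5
RREF:
  r0: [   1    1    0    0    0]
  r1: [   0    0    1    0    0]
  r2: [   0    0    0    1   -1]
  r3: [   0    0    0    0    0]
Fix exponent of X2 at 1, X5 at 0; solve each RREF row for its pivot's exponent:
  r0: exp(X1) + (1)·1 = 0 ⇒ exp(X1) = -1
  r1: exp(X3) + (0)·1 = 0 ⇒ exp(X3) = 0
  r2: exp(X4) + (0)·1 = 0 ⇒ exp(X4) = 0
Π_1 = X1^-1 · X2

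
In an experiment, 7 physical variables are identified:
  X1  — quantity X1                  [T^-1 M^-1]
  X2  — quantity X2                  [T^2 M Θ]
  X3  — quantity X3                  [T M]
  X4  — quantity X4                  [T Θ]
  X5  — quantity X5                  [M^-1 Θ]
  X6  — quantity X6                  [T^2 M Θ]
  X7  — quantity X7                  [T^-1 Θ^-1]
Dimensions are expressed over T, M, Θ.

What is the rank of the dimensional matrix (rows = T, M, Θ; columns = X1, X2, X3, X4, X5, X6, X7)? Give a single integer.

2

Write exponents as rows T,M,Θ / cols X1,X2,X3,X4,X5,X6,X7:
  T: [-1  2  1  1  0  2 -1]
  M: [-1  1  1  0 -1  1  0]
  Θ: [ 0  1  0  1  1  1 -1]
Echelon form has 2 nonzero rows (pivots: X1,X2)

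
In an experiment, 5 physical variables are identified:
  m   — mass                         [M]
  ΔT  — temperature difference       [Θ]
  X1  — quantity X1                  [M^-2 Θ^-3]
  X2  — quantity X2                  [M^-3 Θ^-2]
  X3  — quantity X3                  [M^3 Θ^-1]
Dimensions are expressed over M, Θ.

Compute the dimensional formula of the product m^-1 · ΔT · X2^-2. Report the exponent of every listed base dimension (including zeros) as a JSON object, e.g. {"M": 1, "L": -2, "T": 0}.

Dimensional matrix (M×Θ by m×ΔT×X1×X2×X3):
  M: [ 1  0 -2 -3  3]
  Θ: [ 0  1 -3 -2 -1]
  [M]: (-1)·1+(1)·0+(-2)·-3 = 5
  [Θ]: (-1)·0+(1)·1+(-2)·-2 = 5
⇒ M^5 Θ^5

{"M": 5, "Θ": 5}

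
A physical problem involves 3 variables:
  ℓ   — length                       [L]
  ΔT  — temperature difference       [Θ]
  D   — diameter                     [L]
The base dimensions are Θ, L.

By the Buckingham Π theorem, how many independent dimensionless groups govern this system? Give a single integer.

1

Exponent matrix [Θ,L] × [ℓ,ΔT,D]:
  Θ: [ 0  1  0]
  L: [ 1  0  1]
RREF → pivots at {ℓ,ΔT} ⇒ r = 2
Π count = n − r = 3 − 2 = 1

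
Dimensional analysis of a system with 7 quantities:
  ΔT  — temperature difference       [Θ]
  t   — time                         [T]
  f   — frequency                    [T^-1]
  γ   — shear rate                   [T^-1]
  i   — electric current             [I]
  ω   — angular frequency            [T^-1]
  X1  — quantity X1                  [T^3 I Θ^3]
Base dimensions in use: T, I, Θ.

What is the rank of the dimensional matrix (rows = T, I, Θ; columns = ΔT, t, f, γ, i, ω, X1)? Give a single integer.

3

Write exponents as rows T,I,Θ / cols ΔT,t,f,γ,i,ω,X1:
  T: [ 0  1 -1 -1  0 -1  3]
  I: [ 0  0  0  0  1  0  1]
  Θ: [ 1  0  0  0  0  0  3]
Row reduction gives pivot columns ΔT,t,i; rank = 3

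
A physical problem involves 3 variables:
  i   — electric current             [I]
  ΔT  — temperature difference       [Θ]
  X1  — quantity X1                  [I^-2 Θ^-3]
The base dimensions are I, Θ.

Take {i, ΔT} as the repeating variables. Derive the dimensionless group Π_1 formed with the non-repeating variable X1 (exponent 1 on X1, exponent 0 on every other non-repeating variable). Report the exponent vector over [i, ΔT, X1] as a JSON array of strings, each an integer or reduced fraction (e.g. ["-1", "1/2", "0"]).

Dimensional matrix (I×Θ by i×ΔT×X1):
  I: [ 1  0 -2]
  Θ: [ 0  1 -3]
RREF → pivots at {i,ΔT} ⇒ r = 2
Repeat: i,ΔT; free: X1
RREF:
  r0: [   1    0   -2]
  r1: [   0    1   -3]
Fix exponent of X1 at 1; solve each RREF row for its pivot's exponent:
  r0: exp(i) + (-2)·1 = 0 ⇒ exp(i) = 2
  r1: exp(ΔT) + (-3)·1 = 0 ⇒ exp(ΔT) = 3
Π_1 = i^2 · ΔT^3 · X1

["2", "3", "1"]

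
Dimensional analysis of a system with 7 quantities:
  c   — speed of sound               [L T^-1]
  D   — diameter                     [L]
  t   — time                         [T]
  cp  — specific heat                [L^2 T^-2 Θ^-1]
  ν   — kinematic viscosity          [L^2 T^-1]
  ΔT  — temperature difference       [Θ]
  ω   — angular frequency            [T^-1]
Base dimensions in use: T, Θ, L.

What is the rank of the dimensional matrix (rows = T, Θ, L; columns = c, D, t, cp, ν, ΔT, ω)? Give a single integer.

Exponent matrix [T,Θ,L] × [c,D,t,cp,ν,ΔT,ω]:
  T: [-1  0  1 -2 -1  0 -1]
  Θ: [ 0  0  0 -1  0  1  0]
  L: [ 1  1  0  2  2  0  0]
Echelon form has 3 nonzero rows (pivots: c,D,cp)

3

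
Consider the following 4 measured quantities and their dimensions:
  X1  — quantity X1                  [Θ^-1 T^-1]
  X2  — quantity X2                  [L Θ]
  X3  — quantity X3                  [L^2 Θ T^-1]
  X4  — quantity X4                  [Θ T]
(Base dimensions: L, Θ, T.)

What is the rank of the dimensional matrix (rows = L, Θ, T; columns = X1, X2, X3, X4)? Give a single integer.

2

Exponent matrix [L,Θ,T] × [X1,X2,X3,X4]:
  L: [ 0  1  2  0]
  Θ: [-1  1  1  1]
  T: [-1  0 -1  1]
Echelon form has 2 nonzero rows (pivots: X1,X2)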